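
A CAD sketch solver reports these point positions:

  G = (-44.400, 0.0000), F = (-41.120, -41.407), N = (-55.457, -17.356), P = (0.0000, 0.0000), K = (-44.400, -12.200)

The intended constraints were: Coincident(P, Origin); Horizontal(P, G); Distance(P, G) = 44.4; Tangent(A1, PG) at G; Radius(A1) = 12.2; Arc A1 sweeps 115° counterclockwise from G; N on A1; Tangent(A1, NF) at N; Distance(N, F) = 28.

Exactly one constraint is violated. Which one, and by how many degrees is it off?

Tangent(A1, NF) at N — off by 5.80°.

P = (0.00, 0.00) ✓; P.y = 0.00, G.y = 0.00 ✓; |PG| = 44.40 ✓; ∠(KG, GP) = 90.00° ✓; |KG| = 12.20 ✓; bearing(K→N) − bearing(K→G) = 115.0° ✓; |KN| = 12.20 ✓; ∠(KN, NF) = 84.20° ✗; |NF| = 28.00 ✓.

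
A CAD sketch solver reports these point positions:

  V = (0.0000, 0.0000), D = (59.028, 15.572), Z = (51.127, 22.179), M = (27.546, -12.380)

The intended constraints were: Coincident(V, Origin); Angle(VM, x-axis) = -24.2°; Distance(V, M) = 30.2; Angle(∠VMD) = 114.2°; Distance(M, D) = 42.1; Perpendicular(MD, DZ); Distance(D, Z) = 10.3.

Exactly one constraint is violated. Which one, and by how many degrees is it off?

Perpendicular(MD, DZ) — off by 8.50°.

V = (0.00, 0.00) ✓; VM at -24.20° ✓; |VM| = 30.20 ✓; ∠VMD = 114.2° ✓; |MD| = 42.10 ✓; ∠(MD, DZ) = 98.50° ✗; |DZ| = 10.30 ✓.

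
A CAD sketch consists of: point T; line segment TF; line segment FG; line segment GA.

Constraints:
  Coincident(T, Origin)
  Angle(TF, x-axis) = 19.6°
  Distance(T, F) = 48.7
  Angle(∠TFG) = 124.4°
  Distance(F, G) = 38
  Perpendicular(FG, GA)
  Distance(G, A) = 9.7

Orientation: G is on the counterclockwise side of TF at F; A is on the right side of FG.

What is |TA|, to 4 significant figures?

82.34

T is at the origin; TF runs at 19.6° with length 48.7, so F = 48.7·(cos 19.6°, sin 19.6°) = (45.88, 16.34). ∠TFG = 124.4°, so FG runs at 19.6° + (180° − 124.4°) = 75.20° from the x-axis; with |FG| = 38.0, G = F + 38.0·(cos 75.20°, sin 75.20°) = (55.59, 53.08). The perpendicularity gives GA at right angles to FG; with |GA| = 9.7 on the right of FG, A = G + 9.7·(0.9668, -0.2554) = (64.96, 50.60). Then |TA| = |A − T| = 82.34.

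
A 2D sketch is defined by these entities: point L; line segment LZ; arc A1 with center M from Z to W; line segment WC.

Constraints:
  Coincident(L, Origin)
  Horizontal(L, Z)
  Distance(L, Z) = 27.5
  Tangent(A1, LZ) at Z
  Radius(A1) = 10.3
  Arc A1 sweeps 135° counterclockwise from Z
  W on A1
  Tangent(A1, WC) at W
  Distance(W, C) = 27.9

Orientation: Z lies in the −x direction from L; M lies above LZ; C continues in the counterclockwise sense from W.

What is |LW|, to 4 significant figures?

26.79

L is at the origin; LZ is horizontal with |LZ| = 27.5 and Z on the −x side, so Z = (-27.50, 0.000). A1 meets LZ tangentially, so MZ is at right angles to LZ, so M = Z + (0, 10.3) = (-27.50, 10.30). On A1, Z sits at bearing -90° from M; a 135° counterclockwise sweep puts W at bearing 45°, so W = M + 10.3·(cos 45°, sin 45°) = (-20.22, 17.58). Then |LW| = |W − L| = 26.79.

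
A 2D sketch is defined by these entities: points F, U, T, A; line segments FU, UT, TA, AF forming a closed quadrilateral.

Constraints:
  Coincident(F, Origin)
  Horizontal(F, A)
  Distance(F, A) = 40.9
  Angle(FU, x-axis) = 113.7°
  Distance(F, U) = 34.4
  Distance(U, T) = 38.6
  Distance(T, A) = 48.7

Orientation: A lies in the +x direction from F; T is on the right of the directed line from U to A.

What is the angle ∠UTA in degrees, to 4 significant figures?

91.91°

Checks: |UT| = 38.60 ✓; |TA| = 48.70 ✓.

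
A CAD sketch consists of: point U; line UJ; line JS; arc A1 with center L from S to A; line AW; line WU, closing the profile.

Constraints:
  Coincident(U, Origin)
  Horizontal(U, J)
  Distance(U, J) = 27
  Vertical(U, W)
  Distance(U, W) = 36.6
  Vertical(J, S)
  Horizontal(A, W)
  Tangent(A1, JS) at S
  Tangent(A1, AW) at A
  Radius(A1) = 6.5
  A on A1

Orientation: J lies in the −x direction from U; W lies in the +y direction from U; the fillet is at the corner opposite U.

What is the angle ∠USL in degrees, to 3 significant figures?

48.1°

U is at the origin; UJ is horizontal with |UJ| = 27.0 and J on the −x side, so J = (-27.0, 0.00). UW is vertical with |UW| = 36.6 and W on the +y side, so W = (0.00, 36.6). The virtual corner opposite U is at (-27.0, 36.6). Tangency of A1 to JS means the radius LS is perpendicular to JS and tangency of A1 to AW means the radius LA is perpendicular to AW, with radius 6.5, so the center L sits 6.5 in from both sides at L = (-20.5, 30.1). That places the tangent points at S = (-27.0, 30.1) on JS and A = (-20.5, 36.6) on AW. Then cos ∠USL = SU·SL / (|SU||SL|), giving 48.1°.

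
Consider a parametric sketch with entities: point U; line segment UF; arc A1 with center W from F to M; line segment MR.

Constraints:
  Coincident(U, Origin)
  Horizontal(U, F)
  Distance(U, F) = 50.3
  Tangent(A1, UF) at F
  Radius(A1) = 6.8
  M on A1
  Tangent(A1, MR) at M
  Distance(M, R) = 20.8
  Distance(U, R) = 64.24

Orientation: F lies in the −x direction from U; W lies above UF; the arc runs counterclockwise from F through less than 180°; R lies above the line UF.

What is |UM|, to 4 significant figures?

46.38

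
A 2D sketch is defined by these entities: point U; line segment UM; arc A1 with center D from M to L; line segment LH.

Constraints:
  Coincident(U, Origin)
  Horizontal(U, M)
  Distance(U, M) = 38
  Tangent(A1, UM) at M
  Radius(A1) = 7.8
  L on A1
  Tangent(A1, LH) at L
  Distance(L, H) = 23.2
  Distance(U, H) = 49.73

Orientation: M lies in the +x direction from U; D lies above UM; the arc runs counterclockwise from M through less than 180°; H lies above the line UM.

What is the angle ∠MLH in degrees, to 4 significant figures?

125.5°

U is at the origin; UM is horizontal with |UM| = 38.0 and M on the +x side, so M = (38.00, 0.000). Since A1 is tangent to UM there, DM ⟂ UM, so D = M + (0, 7.8) = (38.00, 7.800). Since DL ⟂ LH (tangency), |DH| = √(7.8² + 23.2²) = 24.48 regardless of where L sits on A1. So H lies on both circle(U, 49.73) and circle(D, 24.48); the above-UM intersection is H = (37.83, 32.28). L is the foot of the tangent from H: L = (45.38, 10.34).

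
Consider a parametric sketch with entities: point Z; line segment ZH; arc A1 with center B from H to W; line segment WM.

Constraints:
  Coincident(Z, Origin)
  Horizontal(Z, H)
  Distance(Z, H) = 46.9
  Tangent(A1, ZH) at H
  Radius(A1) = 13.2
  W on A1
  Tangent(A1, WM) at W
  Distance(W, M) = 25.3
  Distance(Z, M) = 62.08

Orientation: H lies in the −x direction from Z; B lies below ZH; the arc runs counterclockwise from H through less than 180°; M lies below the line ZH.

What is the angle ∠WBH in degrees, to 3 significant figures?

119°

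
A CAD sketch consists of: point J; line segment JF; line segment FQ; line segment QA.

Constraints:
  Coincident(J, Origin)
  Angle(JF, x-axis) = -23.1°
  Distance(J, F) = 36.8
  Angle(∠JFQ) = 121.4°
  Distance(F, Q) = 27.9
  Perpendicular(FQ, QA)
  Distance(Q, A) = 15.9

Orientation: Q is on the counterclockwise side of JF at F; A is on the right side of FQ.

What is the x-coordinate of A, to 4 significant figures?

65.80

∠JFQ = 121.4°, so FQ runs at -23.1° + (180° − 121.4°) = 35.50° from the x-axis; with |FQ| = 27.9, Q = F + 27.9·(cos 35.50°, sin 35.50°) = (56.56, 1.764). The perpendicularity gives QA at right angles to FQ; with |QA| = 15.9 on the right of FQ, A = Q + 15.9·(0.5807, -0.8141) = (65.80, -11.18). So A.x = 65.80.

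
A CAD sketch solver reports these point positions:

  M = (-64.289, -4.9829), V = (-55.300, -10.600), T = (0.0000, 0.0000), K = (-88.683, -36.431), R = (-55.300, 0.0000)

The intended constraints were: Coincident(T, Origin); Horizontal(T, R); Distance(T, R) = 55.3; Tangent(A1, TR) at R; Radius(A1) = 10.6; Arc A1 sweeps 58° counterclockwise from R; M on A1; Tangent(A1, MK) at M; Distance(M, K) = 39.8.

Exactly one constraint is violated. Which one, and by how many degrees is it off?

Tangent(A1, MK) at M — off by 5.80°.

T = (0.00, 0.00) ✓; T.y = 0.00, R.y = 0.00 ✓; |TR| = 55.30 ✓; ∠(VR, RT) = 90.00° ✓; |VR| = 10.60 ✓; bearing(V→M) − bearing(V→R) = 58.00° ✓; |VM| = 10.60 ✓; ∠(VM, MK) = 95.80° ✗; |MK| = 39.80 ✓.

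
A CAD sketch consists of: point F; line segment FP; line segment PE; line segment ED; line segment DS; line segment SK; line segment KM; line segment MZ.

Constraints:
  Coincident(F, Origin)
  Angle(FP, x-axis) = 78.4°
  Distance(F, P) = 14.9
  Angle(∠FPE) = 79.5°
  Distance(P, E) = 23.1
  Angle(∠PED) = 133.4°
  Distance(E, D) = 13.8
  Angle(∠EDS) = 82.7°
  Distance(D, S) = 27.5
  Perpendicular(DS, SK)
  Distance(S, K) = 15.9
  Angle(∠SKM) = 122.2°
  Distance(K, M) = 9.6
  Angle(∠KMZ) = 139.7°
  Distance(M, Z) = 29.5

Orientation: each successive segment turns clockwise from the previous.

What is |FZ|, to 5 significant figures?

36.808

∠SKM = 122.2° gives KM at 46.200° from the x-axis; with |KM| = 9.6, M = (5.5266, 8.7513). ∠KMZ = 139.7° gives MZ at 5.9000° from the x-axis; with |MZ| = 29.5, Z = (34.870, 11.784). Then |FZ| = |Z − F| = 36.808.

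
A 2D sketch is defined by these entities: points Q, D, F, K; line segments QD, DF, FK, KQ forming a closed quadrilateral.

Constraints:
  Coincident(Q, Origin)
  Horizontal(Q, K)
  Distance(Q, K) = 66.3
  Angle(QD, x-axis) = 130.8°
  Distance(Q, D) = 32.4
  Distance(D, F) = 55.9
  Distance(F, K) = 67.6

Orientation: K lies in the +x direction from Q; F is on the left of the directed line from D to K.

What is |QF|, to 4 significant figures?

60.30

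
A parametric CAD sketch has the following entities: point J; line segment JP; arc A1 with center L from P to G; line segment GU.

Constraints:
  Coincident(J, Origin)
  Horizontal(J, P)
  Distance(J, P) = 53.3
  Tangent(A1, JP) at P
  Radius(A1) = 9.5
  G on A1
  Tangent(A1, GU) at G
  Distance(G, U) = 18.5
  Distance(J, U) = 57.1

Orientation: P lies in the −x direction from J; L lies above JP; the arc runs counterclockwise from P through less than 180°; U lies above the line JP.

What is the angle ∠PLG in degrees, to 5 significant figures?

104.45°

J is at the origin; JP is horizontal with |JP| = 53.3 and P on the −x side, so P = (-53.300, 0.0000). Tangency of A1 to JP means the radius LP is perpendicular to JP, so L = P + (0, 9.5) = (-53.300, 9.5000). Since LG ⟂ GU (tangency), |LU| = √(9.5² + 18.5²) = 20.797 regardless of where G sits on A1. So U lies on both circle(J, 57.1) and circle(L, 20.797); the above-JP intersection is U = (-48.716, 29.785). G is the foot of the tangent from U: G = (-44.100, 11.870).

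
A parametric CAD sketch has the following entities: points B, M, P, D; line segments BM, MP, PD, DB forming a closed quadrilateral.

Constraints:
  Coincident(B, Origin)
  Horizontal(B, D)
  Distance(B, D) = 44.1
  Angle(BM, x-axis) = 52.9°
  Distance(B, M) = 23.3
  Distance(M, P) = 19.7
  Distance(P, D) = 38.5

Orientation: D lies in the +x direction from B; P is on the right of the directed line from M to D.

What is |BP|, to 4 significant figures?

5.663

B is at the origin; BD is horizontal with |BD| = 44.1 and D in +x, so D = (44.1, 0). BM runs at 52.9° with |BM| = 23.3, so M = (14.05, 18.58). P is determined by |MP| = 19.7 and |PD| = 38.5 together: it lies at the intersection of circle(M, 19.7) and circle(D, 38.5). With |MD| = 35.33, the foot of the radical line on MD is 2.178 from M and the perpendicular offset is √(19.7² − 2.178²) = 19.58. Taking the right-of-MD solution: P = (5.608, 0.7864).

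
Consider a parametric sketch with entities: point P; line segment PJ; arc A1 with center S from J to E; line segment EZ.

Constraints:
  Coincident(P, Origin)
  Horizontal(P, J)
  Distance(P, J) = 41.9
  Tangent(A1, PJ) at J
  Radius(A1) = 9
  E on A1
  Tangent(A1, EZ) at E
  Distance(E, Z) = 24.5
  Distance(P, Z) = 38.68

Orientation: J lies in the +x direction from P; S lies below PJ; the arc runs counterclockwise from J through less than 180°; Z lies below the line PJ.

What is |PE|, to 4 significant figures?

33.94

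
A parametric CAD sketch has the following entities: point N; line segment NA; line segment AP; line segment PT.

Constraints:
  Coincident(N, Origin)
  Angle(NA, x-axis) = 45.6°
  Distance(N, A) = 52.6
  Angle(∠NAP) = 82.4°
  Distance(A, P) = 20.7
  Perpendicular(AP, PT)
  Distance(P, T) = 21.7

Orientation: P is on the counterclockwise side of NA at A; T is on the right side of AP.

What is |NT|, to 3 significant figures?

75.1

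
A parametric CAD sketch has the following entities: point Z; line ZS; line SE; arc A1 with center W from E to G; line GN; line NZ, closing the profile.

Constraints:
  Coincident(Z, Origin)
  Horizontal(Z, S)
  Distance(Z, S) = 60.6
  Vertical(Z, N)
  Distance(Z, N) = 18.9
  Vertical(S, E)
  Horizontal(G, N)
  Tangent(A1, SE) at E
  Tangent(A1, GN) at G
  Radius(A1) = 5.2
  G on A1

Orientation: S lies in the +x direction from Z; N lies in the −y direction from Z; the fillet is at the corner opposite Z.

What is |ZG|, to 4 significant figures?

58.54

Z is at the origin; Z and S share the same y with |ZS| = 60.6 and S on the +x side, so S = (60.60, 0.000). Z and N share the same x with |ZN| = 18.9 and N on the −y side, so N = (0.000, -18.90). The virtual corner opposite Z is at (60.60, -18.90). Tangency of A1 to SE means the radius WE is perpendicular to SE and since A1 is tangent to GN there, WG ⟂ GN, with radius 5.2, so the center W sits 5.2 in from both sides at W = (55.40, -13.70). That places the tangent points at E = (60.60, -13.70) on SE and G = (55.40, -18.90) on GN. Then |ZG| = |G − Z| = 58.54.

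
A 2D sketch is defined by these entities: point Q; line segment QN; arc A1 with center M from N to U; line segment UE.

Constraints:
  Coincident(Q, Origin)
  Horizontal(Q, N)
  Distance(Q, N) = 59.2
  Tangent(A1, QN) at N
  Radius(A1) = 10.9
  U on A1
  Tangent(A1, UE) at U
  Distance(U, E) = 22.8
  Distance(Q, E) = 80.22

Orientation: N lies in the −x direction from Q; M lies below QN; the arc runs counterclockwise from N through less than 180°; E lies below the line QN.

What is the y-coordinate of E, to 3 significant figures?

-31.6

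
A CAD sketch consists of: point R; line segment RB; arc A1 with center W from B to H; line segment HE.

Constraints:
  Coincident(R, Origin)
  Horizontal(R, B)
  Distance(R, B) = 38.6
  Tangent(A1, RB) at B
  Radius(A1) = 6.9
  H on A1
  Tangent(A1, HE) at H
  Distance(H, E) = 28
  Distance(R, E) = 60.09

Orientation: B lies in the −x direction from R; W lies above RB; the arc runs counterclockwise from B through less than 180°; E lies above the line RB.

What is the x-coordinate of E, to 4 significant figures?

-49.94

Checks: R.y = 0.00, B.y = 0.00 ✓; |WH| = 6.900 ✓; ∠(WH, HE) = 90.00° ✓; |HE| = 28.00 ✓; |RE| = 60.09 ✓.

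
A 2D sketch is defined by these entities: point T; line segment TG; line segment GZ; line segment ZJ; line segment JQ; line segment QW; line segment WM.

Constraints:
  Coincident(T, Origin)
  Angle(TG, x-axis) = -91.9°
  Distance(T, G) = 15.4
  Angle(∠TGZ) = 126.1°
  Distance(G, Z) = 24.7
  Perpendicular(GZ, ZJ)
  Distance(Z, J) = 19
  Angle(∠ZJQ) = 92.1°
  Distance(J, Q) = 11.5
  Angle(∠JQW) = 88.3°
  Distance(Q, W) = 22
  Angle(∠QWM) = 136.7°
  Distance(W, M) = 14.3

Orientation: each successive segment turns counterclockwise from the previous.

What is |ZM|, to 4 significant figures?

13.19

T is at the origin; TG runs at -91.9° with length 15.4, so G = (-0.5106, -15.39). ∠TGZ = 126.1° gives GZ at -38.00° from the x-axis; with |GZ| = 24.7, Z = (18.95, -30.60). GZ is perpendicular to ZJ, so ZJ runs at 52.00°; with |ZJ| = 19.0, J = (30.65, -15.63). ∠ZJQ = 92.1° gives JQ at 139.9° from the x-axis; with |JQ| = 11.5, Q = (21.85, -8.219). ∠JQW = 88.3° gives QW at -128.4° from the x-axis; with |QW| = 22.0, W = (8.189, -25.46). ∠QWM = 136.7° gives WM at -85.10° from the x-axis; with |WM| = 14.3, M = (9.410, -39.71). Then |ZM| = |M − Z| = 13.19.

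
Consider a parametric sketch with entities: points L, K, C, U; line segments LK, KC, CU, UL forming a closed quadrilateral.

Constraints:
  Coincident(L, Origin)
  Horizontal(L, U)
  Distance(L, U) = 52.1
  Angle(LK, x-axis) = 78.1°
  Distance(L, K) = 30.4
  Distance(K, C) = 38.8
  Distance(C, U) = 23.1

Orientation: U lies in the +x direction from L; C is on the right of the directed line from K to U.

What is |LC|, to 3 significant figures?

29.1

Checks: L = (0.00, 0.00) ✓; |KC| = 38.80 ✓; |CU| = 23.10 ✓.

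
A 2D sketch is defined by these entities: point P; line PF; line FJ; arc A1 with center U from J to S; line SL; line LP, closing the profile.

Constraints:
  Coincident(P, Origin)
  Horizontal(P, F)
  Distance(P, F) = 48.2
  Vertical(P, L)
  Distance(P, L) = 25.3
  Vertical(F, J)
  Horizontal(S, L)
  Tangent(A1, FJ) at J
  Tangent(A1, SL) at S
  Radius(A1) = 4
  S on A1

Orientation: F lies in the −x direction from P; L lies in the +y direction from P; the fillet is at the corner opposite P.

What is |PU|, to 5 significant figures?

49.065

PL is vertical with |PL| = 25.3 and L on the +y side, so L = (0.0000, 25.300). The virtual corner opposite P is at (-48.200, 25.300). Since A1 is tangent to FJ there, UJ ⟂ FJ and A1 meets SL tangentially, so US is at right angles to SL, with radius 4.0, so the center U sits 4.0 in from both sides at U = (-44.200, 21.300). Then |PU| = |U − P| = 49.065.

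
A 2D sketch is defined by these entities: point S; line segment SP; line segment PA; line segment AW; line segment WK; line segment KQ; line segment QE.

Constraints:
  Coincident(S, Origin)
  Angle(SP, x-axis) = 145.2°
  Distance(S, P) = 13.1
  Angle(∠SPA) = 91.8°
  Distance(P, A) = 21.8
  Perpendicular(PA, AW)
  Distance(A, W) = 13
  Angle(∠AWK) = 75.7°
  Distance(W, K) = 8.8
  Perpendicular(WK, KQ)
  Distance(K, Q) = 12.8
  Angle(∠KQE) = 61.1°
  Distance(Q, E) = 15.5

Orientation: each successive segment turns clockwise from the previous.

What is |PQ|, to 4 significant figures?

16.51

∠AWK = 75.7° gives WK at -137.3° from the x-axis; with |WK| = 8.8, K = (5.552, 12.71). WK ⟂ KQ, so KQ runs at 132.7°; with |KQ| = 12.8, Q = (-3.129, 22.12). Then |PQ| = |Q − P| = 16.51.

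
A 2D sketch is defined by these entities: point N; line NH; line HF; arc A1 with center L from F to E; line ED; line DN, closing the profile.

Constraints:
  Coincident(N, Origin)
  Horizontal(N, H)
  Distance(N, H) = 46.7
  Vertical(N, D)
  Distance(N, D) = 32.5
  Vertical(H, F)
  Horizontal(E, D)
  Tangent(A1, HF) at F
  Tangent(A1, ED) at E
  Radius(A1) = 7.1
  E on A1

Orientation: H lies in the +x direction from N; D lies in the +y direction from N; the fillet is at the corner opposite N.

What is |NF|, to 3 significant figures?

53.2

The virtual corner opposite N is at (46.7, 32.5). A1 meets HF tangentially, so LF is at right angles to HF and since A1 is tangent to ED there, LE ⟂ ED, with radius 7.1, so the center L sits 7.1 in from both sides at L = (39.6, 25.4). That places the tangent points at F = (46.7, 25.4) on HF and E = (39.6, 32.5) on ED. Then |NF| = |F − N| = 53.2.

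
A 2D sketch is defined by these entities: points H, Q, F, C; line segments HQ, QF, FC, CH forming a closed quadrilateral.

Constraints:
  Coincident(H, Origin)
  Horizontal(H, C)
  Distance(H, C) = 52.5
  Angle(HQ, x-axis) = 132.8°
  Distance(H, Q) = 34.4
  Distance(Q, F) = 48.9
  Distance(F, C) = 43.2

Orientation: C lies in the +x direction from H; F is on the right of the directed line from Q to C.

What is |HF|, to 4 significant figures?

14.52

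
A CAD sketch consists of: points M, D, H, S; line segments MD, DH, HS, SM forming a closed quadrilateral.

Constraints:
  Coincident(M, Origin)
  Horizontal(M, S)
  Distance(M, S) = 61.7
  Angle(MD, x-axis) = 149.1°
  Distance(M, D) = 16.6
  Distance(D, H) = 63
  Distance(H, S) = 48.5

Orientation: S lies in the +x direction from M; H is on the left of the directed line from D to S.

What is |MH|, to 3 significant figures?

57.6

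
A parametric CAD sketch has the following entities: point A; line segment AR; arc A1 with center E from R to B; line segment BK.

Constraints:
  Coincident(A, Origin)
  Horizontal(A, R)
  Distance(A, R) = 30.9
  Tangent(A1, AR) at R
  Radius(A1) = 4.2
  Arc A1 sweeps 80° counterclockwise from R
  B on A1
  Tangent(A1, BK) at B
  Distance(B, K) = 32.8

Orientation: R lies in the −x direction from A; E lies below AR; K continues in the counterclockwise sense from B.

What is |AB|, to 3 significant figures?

35.2

Since A1 is tangent to AR there, ER ⟂ AR, so E = R + (0, -4.2) = (-30.9, -4.20). On A1, R sits at bearing 90° from E; an 80° counterclockwise sweep puts B at bearing 170°, so B = E + 4.2·(cos 170°, sin 170°) = (-35.0, -3.47). Then |AB| = |B − A| = 35.2.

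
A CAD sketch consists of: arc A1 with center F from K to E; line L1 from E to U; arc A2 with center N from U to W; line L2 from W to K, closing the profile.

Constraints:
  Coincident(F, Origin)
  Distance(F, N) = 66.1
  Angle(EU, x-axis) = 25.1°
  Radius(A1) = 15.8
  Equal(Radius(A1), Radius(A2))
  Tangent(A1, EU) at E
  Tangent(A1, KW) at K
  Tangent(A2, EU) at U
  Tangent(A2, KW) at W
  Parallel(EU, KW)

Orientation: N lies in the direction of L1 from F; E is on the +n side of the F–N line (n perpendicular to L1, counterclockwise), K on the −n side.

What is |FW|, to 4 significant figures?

67.96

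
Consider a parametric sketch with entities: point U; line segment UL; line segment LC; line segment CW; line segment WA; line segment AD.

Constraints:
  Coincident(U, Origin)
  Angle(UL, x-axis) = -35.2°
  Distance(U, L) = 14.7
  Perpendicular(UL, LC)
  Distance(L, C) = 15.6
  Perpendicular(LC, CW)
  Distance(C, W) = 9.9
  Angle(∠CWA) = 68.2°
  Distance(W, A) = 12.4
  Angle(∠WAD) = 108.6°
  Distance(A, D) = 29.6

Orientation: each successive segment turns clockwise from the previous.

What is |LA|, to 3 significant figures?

6.69

U is at the origin; UL runs at -35.2° with length 14.7, so L = (12.0, -8.47). UL is perpendicular to LC, so LC runs at -125°; with |LC| = 15.6, C = (3.02, -21.2). LC is perpendicular to CW, so CW runs at 145°; with |CW| = 9.9, W = (-5.07, -15.5). ∠CWA = 68.2° gives WA at 33.0° from the x-axis; with |WA| = 12.4, A = (5.33, -8.76). Then |LA| = |A − L| = 6.69.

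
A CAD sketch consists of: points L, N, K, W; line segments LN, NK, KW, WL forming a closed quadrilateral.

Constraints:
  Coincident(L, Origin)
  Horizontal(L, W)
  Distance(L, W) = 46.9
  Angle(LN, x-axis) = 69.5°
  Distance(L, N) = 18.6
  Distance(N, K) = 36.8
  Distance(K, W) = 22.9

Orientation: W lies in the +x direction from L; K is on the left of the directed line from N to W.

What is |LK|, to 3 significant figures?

48.5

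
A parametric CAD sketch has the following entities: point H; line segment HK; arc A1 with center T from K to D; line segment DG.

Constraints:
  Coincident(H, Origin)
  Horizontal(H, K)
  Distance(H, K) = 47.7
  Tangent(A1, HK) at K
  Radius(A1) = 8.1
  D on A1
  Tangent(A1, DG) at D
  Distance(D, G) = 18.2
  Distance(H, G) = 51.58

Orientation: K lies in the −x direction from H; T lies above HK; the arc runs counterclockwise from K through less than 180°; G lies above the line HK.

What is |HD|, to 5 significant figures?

40.966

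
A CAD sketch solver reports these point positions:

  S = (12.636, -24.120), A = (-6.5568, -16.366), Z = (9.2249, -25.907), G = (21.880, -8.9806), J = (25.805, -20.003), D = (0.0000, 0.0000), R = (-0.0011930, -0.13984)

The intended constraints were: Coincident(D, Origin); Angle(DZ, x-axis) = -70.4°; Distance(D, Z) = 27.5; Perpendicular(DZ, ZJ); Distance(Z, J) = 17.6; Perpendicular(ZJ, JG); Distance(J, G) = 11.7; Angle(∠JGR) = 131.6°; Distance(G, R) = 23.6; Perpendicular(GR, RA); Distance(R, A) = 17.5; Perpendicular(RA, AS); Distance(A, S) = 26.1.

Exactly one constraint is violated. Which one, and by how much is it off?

Distance(A, S) = 26.1 — off by 5.40.

D = (0.00, 0.00) ✓; DZ at -70.40° ✓; |DZ| = 27.50 ✓; ∠(DZ, ZJ) = 90.00° ✓; |ZJ| = 17.60 ✓; ∠(ZJ, JG) = 90.00° ✓; |JG| = 11.70 ✓; ∠JGR = 131.6° ✓; |GR| = 23.60 ✓; ∠(GR, RA) = 90.00° ✓; |RA| = 17.50 ✓; ∠(RA, AS) = 90.00° ✓; |AS| = 20.70 ✗.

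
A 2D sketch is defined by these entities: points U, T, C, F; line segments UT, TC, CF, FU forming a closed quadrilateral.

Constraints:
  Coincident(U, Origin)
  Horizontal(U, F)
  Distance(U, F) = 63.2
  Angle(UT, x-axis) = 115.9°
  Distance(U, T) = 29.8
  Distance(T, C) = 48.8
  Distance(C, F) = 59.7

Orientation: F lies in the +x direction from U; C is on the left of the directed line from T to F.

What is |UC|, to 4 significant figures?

58.08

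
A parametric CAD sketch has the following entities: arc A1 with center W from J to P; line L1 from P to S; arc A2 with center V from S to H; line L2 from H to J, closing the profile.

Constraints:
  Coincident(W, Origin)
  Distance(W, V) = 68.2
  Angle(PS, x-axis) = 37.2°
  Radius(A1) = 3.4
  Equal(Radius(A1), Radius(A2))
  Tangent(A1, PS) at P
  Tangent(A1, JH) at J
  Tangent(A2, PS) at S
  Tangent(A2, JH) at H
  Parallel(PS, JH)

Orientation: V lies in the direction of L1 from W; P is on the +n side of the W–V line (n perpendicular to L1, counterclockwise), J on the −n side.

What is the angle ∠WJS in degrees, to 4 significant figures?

84.31°

Tangency of A1 to both parallel lines with radius 3.4 puts P and J at W ± 3.4·n: P = (-2.056, 2.708), J = (2.056, -2.708). Equal radii place S and H the same way about V: S = V + 3.4·n = (52.27, 43.94), H = V − 3.4·n = (56.38, 38.53). Then cos ∠WJS = JW·JS / (|JW||JS|), giving 84.31°.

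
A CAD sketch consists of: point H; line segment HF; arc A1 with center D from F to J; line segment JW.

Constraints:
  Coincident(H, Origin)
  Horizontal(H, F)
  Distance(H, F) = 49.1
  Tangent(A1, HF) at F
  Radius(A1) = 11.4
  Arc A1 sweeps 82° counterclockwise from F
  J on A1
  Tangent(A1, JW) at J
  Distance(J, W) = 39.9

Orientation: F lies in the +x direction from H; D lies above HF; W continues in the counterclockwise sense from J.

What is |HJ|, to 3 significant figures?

61.2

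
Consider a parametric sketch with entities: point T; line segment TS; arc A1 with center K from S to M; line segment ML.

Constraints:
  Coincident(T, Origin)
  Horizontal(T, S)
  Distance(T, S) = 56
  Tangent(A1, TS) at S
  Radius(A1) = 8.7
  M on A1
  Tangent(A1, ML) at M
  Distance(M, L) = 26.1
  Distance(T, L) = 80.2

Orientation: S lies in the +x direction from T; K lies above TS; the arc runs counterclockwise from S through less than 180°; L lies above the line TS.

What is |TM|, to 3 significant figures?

64.1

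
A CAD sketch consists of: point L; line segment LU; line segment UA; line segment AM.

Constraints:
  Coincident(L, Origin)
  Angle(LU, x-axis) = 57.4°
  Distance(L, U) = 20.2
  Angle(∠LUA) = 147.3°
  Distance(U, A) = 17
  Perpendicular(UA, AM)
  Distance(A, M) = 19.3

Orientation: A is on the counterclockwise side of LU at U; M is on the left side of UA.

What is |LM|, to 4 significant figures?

35.02

L is at the origin; LU runs at 57.4° with length 20.2, so U = 20.2·(cos 57.4°, sin 57.4°) = (10.88, 17.02). ∠LUA = 147.3°, so UA runs at 57.4° + (180° − 147.3°) = 90.10° from the x-axis; with |UA| = 17.0, A = U + 17.0·(cos 90.10°, sin 90.10°) = (10.85, 34.02). UA ⟂ AM; with |AM| = 19.3 on the left of UA, M = A + 19.3·(-1.000, -0.001745) = (-8.446, 33.98). Then |LM| = |M − L| = 35.02.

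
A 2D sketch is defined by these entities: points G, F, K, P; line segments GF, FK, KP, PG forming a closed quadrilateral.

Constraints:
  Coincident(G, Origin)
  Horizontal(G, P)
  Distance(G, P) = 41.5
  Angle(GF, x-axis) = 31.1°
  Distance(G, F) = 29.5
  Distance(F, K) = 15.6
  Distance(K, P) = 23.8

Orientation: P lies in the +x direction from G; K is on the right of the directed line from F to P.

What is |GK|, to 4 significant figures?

17.82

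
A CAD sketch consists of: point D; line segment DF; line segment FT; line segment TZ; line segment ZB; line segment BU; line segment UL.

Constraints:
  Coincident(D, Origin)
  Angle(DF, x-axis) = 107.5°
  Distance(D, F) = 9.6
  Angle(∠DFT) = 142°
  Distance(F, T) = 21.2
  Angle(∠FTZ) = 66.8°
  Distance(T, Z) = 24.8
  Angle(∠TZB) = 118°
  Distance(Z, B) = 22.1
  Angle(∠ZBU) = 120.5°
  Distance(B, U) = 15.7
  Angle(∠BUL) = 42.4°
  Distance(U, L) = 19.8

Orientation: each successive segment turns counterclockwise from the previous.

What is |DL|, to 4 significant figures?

12.46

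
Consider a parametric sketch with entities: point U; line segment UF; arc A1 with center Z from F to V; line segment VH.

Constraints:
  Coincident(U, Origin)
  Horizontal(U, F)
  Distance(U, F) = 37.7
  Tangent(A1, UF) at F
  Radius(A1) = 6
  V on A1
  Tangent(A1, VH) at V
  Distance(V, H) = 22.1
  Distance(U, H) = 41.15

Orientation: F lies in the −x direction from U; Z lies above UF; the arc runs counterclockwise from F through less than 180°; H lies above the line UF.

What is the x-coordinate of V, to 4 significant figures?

-31.71

Checks: U.y = 0.00, F.y = 0.00 ✓; |ZV| = 6.000 ✓; ∠(ZV, VH) = 90.00° ✓; |VH| = 22.10 ✓; |UH| = 41.15 ✓.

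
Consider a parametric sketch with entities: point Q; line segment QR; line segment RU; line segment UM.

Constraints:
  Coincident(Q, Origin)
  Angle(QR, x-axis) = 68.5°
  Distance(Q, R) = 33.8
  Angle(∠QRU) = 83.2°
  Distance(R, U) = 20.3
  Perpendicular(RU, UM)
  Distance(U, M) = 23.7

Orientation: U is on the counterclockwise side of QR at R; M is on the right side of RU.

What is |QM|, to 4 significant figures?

59.54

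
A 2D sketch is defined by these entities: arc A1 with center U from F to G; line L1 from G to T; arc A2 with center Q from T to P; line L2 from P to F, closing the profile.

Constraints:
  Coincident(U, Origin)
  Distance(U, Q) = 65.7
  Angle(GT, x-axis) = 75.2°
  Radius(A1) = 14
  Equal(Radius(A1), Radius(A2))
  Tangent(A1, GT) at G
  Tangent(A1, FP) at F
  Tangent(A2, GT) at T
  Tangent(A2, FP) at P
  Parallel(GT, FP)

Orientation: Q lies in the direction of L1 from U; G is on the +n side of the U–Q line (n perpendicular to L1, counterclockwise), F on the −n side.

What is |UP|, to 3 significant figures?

67.2

Tangency of A1 to both parallel lines with radius 14.0 puts G and F at U ± 14.0·n: G = (-13.5, 3.58), F = (13.5, -3.58). Equal radii place T and P the same way about Q: T = Q + 14.0·n = (3.25, 67.1), P = Q − 14.0·n = (30.3, 59.9). Then |UP| = |P − U| = 67.2.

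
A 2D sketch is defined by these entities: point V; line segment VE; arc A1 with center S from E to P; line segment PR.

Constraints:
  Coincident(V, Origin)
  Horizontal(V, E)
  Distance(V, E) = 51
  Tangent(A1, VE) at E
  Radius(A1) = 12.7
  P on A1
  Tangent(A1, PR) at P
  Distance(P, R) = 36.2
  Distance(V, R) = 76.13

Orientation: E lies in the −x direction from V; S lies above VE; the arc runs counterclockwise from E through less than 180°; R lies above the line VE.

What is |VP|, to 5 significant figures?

43.970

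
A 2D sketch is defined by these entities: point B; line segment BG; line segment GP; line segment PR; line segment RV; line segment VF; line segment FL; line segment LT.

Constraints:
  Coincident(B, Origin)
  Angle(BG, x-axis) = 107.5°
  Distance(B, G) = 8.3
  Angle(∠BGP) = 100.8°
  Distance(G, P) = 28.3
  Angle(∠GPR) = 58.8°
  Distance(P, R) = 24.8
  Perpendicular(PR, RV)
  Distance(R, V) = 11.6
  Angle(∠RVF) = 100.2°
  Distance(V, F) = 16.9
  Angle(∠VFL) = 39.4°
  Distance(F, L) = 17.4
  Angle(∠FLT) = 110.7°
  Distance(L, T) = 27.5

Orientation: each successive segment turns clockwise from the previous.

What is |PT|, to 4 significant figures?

46.56

∠VFL = 39.4° gives FL at -43.30° from the x-axis; with |FL| = 17.4, L = (20.10, 1.981). ∠FLT = 110.7° gives LT at -112.6° from the x-axis; with |LT| = 27.5, T = (9.530, -23.41). Then |PT| = |T − P| = 46.56.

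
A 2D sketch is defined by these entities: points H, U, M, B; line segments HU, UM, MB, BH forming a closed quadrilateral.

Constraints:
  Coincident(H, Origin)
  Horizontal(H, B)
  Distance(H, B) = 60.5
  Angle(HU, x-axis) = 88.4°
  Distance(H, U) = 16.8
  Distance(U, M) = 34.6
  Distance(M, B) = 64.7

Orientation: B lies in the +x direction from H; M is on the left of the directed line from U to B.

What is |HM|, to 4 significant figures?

50.24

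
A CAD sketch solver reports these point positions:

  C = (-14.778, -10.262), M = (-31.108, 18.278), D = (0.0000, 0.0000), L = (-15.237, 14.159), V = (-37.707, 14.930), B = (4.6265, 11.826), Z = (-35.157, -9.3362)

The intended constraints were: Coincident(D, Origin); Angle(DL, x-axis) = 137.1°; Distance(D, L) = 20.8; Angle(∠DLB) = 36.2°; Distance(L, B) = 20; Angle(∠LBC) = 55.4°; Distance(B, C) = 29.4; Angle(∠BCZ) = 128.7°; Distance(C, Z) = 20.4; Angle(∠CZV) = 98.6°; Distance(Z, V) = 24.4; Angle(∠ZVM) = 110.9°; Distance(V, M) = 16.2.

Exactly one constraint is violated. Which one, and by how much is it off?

Distance(V, M) = 16.2 — off by 8.80.

D = (0.00, 0.00) ✓; DL at 137.1° ✓; |DL| = 20.80 ✓; ∠DLB = 36.20° ✓; |LB| = 20.00 ✓; ∠LBC = 55.40° ✓; |BC| = 29.40 ✓; ∠BCZ = 128.7° ✓; |CZ| = 20.40 ✓; ∠CZV = 98.60° ✓; |ZV| = 24.40 ✓; ∠ZVM = 110.9° ✓; |VM| = 7.400 ✗.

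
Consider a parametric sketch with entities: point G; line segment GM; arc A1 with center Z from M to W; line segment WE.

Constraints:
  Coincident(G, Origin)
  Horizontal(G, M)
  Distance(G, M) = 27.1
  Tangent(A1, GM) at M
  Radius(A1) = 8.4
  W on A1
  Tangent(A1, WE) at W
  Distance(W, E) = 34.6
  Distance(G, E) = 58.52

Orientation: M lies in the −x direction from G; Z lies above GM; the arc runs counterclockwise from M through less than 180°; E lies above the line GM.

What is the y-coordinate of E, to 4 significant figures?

40.73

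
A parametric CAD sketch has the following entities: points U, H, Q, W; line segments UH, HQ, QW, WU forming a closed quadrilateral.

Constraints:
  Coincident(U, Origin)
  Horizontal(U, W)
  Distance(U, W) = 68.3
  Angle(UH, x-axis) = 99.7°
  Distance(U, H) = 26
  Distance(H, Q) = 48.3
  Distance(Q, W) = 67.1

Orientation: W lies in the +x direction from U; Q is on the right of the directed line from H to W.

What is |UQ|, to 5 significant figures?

22.314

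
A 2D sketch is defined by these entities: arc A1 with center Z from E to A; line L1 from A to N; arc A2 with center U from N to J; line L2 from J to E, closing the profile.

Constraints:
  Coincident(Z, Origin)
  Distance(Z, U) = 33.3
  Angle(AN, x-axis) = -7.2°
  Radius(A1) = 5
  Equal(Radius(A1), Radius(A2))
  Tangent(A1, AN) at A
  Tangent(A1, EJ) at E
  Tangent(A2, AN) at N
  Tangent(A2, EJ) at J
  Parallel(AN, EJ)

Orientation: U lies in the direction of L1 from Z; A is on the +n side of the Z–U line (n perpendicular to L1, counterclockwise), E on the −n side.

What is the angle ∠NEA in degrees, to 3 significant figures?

73.3°

Tangency of A1 to both parallel lines with radius 5.0 puts A and E at Z ± 5.0·n: A = (0.627, 4.96), E = (-0.627, -4.96). Equal radii place N and J the same way about U: N = U + 5.0·n = (33.7, 0.787), J = U − 5.0·n = (32.4, -9.13). Then cos ∠NEA = EN·EA / (|EN||EA|), giving 73.3°.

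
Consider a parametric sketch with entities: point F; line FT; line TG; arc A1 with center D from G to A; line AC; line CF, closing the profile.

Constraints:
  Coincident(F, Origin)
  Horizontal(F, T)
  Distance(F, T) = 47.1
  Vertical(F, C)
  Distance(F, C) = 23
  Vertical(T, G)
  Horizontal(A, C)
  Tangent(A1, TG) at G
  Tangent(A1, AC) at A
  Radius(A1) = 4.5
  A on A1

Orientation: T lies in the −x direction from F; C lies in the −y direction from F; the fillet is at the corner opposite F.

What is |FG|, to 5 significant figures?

50.603

The virtual corner opposite F is at (-47.100, -23.000). Tangency of A1 to TG means the radius DG is perpendicular to TG and tangency of A1 to AC means the radius DA is perpendicular to AC, with radius 4.5, so the center D sits 4.5 in from both sides at D = (-42.600, -18.500). That places the tangent points at G = (-47.100, -18.500) on TG and A = (-42.600, -23.000) on AC. Then |FG| = |G − F| = 50.603.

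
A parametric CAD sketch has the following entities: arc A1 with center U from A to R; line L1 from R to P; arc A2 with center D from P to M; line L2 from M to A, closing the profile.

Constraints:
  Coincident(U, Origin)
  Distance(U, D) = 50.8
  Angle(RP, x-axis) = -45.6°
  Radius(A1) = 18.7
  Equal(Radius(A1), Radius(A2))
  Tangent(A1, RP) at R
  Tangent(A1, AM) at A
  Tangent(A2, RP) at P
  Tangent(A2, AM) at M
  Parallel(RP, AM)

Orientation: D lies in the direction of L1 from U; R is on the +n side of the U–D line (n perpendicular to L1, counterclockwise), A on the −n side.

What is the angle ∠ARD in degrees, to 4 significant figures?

69.79°

U is at the origin and D lies 50.8 along u from U, so D = 50.8·u = (35.54, -36.30). Tangency of A1 to both parallel lines with radius 18.7 puts R and A at U ± 18.7·n: R = (13.36, 13.08), A = (-13.36, -13.08). Then cos ∠ARD = RA·RD / (|RA||RD|), giving 69.79°.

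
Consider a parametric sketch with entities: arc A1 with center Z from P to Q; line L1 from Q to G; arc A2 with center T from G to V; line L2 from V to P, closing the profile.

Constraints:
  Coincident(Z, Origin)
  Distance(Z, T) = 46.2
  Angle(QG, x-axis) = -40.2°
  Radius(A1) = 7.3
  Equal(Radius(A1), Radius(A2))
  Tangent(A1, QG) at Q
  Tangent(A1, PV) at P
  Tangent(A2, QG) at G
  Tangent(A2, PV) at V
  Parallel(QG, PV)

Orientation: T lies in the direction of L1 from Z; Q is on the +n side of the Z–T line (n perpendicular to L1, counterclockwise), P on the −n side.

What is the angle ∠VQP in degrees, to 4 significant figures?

72.46°

Tangency of A1 to both parallel lines with radius 7.3 puts Q and P at Z ± 7.3·n: Q = (4.712, 5.576), P = (-4.712, -5.576). Equal radii place G and V the same way about T: G = T + 7.3·n = (40.00, -24.24), V = T − 7.3·n = (30.58, -35.40). Then cos ∠VQP = QV·QP / (|QV||QP|), giving 72.46°.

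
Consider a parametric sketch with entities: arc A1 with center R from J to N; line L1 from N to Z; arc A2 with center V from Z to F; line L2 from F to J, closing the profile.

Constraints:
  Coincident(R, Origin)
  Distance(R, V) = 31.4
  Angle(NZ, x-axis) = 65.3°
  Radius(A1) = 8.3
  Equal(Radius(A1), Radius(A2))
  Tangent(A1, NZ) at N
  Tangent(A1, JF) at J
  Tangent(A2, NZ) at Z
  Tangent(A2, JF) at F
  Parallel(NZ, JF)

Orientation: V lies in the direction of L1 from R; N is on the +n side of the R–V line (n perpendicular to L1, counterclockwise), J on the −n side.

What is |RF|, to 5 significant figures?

32.478

The slot axis is L1's direction at 65.3°, so u = (cos 65.3°, sin 65.3°) = (0.41787, 0.90851) and n = (−sin 65.3°, cos 65.3°) = (-0.90851, 0.41787). R is at the origin and V lies 31.4 along u from R, so V = 31.4·u = (13.121, 28.527). Tangency of A1 to both parallel lines with radius 8.3 puts N and J at R ± 8.3·n: N = (-7.5406, 3.4683), J = (7.5406, -3.4683). Equal radii place Z and F the same way about V: Z = V + 8.3·n = (5.5804, 31.995), F = V − 8.3·n = (20.662, 25.059). Then |RF| = |F − R| = 32.478.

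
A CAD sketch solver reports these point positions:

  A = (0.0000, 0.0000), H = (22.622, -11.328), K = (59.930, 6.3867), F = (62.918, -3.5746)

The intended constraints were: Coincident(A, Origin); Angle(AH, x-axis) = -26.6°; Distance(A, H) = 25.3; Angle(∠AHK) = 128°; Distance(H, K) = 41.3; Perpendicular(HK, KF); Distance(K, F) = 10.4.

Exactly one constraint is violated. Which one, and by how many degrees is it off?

Perpendicular(HK, KF) — off by 8.70°.

A = (0.00, 0.00) ✓; AH at -26.60° ✓; |AH| = 25.30 ✓; ∠AHK = 128.0° ✓; |HK| = 41.30 ✓; ∠(HK, KF) = 98.70° ✗; |KF| = 10.40 ✓.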